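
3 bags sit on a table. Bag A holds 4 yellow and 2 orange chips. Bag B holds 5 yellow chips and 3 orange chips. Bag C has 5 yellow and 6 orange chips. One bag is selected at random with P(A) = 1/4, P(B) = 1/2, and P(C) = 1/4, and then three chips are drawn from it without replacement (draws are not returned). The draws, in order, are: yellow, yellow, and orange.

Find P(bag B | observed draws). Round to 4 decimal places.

For each hypothesis, P(data | H) works out to: P(data | bag A) = (4/6)(3/5)(2/4) = 0.2; P(data | bag B) = (5/8)(4/7)(3/6) = 0.17857; P(data | bag C) = (5/11)(4/10)(6/9) = 0.12121.
The prior-weighted likelihoods are 1/4 · 0.2 = 0.05, 1/2 · 0.17857 = 0.089286, 1/4 · 0.12121 = 0.030303; these sum to 0.16959.
Therefore the posterior P(bag B | data) = (0.089286) / (0.16959) = 0.52648.

0.5265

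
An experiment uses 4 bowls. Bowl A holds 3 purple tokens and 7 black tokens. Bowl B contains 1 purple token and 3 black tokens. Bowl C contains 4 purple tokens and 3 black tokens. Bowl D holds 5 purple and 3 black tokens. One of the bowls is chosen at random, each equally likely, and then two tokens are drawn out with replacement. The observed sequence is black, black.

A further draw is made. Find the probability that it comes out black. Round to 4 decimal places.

0.6510

For each hypothesis, P(data | H) works out to: P(data | bowl A) = (7/10)(7/10) = 0.49; P(data | bowl B) = (3/4)(3/4) = 0.5625; P(data | bowl C) = (3/7)(3/7) = 0.18367; P(data | bowl D) = (3/8)(3/8) = 0.14062.
Weighting by the prior gives 1/4 · 0.49 = 0.1225, 1/4 · 0.5625 = 0.14062, 1/4 · 0.18367 = 0.045918, 1/4 · 0.14062 = 0.035156; with total 0.3442.
Normalising, the posterior is P(bowl A | data) = 0.3559, P(bowl B | data) = 0.40856, P(bowl C | data) = 0.13341, P(bowl D | data) = 0.10214.
So P(black next | data) = Σ P(black next | H) P(H | data) = (7/10)(0.3559) + (3/4)(0.40856) + (3/7)(0.13341) + (3/8)(0.10214) = 0.65102.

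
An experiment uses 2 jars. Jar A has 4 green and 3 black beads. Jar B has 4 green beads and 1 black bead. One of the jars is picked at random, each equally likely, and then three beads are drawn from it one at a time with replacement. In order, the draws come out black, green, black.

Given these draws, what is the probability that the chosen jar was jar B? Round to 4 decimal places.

0.2337

For each hypothesis, P(data | H) works out to: P(data | jar A) = (3/7)(4/7)(3/7) = 0.10496; P(data | jar B) = (1/5)(4/5)(1/5) = 0.032.
The prior-weighted likelihoods are 1/2 · 0.10496 = 0.052478, 1/2 · 0.032 = 0.016; summing to 0.068478.
So P(jar B | data) = (0.016) / (0.068478) = 0.23365.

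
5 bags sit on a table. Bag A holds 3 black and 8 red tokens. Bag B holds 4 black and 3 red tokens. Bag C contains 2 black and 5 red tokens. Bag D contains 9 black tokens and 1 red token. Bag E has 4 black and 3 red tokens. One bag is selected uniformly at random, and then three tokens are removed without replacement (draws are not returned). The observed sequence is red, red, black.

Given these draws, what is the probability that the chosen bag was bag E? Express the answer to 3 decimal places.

0.194

Compute the likelihood of the observed sequence for each case: P(data | bag A) = (8/11)(7/10)(3/9) = 0.1697; P(data | bag B) = (3/7)(2/6)(4/5) = 0.11429; P(data | bag C) = (5/7)(4/6)(2/5) = 0.19048; P(data | bag D) = (1/10)(0/9) = 0; P(data | bag E) = (3/7)(2/6)(4/5) = 0.11429.
Weighting by the prior gives 1/5 · 0.1697 = 0.033939, 1/5 · 0.11429 = 0.022857, 1/5 · 0.19048 = 0.038095, 1/5 · 0 = 0, 1/5 · 0.11429 = 0.022857; summing to 0.11775.
By Bayes' rule, P(bag E | data) = (0.022857) / (0.11775) = 0.19412.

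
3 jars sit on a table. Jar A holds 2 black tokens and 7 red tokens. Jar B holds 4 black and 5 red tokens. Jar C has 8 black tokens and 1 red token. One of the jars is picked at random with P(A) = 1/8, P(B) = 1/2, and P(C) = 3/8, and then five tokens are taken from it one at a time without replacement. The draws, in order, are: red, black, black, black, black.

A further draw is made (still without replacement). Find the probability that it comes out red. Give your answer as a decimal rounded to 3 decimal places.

0.087

The likelihood of the observed sequence under each hypothesis: P(data | jar A) = (7/9)(2/8)(1/7)(0/6) = 0; P(data | jar B) = (5/9)(4/8)(3/7)(2/6)(1/5) = 1/126; P(data | jar C) = (1/9)(8/8)(7/7)(6/6)(5/5) = 1/9.
Weighting by the prior gives 1/8 · 0 = 0, 1/2 · 1/126 = 1/252, 3/8 · 1/9 = 1/24; these sum to 23/504.
Dividing through by the total gives posterior P(jar A | data) = 0, P(jar B | data) = 2/23, P(jar C | data) = 21/23.
So P(red next | data) = Σ P(red next | H) P(H | data) = (1)(2/23) + (0)(21/23) = 2/23.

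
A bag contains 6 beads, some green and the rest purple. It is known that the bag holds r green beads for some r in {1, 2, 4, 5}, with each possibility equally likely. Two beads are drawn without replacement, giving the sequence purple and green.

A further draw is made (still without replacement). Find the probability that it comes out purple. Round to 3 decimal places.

0.500

The likelihood of the observed sequence under each hypothesis: P(data | r = 1) = (5/6)(1/5) = 1/6; P(data | r = 2) = (4/6)(2/5) = 4/15; P(data | r = 4) = (2/6)(4/5) = 4/15; P(data | r = 5) = (1/6)(5/5) = 1/6.
The prior-weighted likelihoods are 1/4 · 1/6 = 1/24, 1/4 · 4/15 = 1/15, 1/4 · 4/15 = 1/15, 1/4 · 1/6 = 1/24; summing to 13/60.
Normalising, the posterior is P(r = 1 | data) = 5/26, P(r = 2 | data) = 4/13, P(r = 4 | data) = 4/13, P(r = 5 | data) = 5/26.
Averaging over the posterior, P(purple next | data) = (1)(5/26) + (3/4)(4/13) + (1/4)(4/13) + (0)(5/26) = 1/2.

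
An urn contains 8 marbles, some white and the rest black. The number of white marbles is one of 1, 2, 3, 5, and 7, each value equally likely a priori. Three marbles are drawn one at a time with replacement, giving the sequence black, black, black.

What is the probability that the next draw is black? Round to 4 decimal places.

Under each hypothesis, the probability of the observed sequence is: P(data | r = 1) = (7/8)(7/8)(7/8) = 0.66992; P(data | r = 2) = (6/8)(6/8)(6/8) = 0.42188; P(data | r = 3) = (5/8)(5/8)(5/8) = 0.24414; P(data | r = 5) = (3/8)(3/8)(3/8) = 0.052734; P(data | r = 7) = (1/8)(1/8)(1/8) = 0.0019531.
The prior-weighted likelihoods are 1/5 · 0.66992 = 0.13398, 1/5 · 0.42188 = 0.084375, 1/5 · 0.24414 = 0.048828, 1/5 · 0.052734 = 0.010547, 1/5 · 0.0019531 = 0.00039063; summing to 0.27813.
Normalising, the posterior is P(r = 1 | data) = 0.48174, P(r = 2 | data) = 0.30337, P(r = 3 | data) = 0.17556, P(r = 5 | data) = 0.037921, P(r = 7 | data) = 0.0014045.
So P(black next | data) = Σ P(black next | H) P(H | data) = (7/8)(0.48174) + (3/4)(0.30337) + (5/8)(0.17556) + (3/8)(0.037921) + (1/8)(0.0014045) = 0.77317.

0.7732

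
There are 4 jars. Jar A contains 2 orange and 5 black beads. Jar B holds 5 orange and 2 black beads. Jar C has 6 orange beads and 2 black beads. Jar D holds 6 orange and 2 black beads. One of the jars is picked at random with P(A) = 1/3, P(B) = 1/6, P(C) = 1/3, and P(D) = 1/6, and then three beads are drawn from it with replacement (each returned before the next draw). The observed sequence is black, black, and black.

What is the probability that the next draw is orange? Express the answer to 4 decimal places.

0.3255

Under each hypothesis, the probability of the observed sequence is: P(data | jar A) = (5/7)(5/7)(5/7) = 0.36443; P(data | jar B) = (2/7)(2/7)(2/7) = 0.023324; P(data | jar C) = (2/8)(2/8)(2/8) = 0.015625; P(data | jar D) = (2/8)(2/8)(2/8) = 0.015625.
Multiplying each by its prior: 1/3 · 0.36443 = 0.12148, 1/6 · 0.023324 = 0.0038873, 1/3 · 0.015625 = 0.0052083, 1/6 · 0.015625 = 0.0026042; with total 0.13318.
Normalising, the posterior is P(jar A | data) = 0.91215, P(jar B | data) = 0.029189, P(jar C | data) = 0.039108, P(jar D | data) = 0.019554.
Averaging over the posterior, P(orange next | data) = (2/7)(0.91215) + (5/7)(0.029189) + (3/4)(0.039108) + (3/4)(0.019554) = 0.32546.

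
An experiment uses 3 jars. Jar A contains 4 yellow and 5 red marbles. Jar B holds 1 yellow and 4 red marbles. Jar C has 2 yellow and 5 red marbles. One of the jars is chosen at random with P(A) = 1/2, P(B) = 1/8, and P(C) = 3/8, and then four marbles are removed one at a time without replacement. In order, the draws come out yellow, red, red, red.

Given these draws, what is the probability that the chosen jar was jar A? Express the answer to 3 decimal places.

For each hypothesis, P(data | H) works out to: P(data | jar A) = (4/9)(5/8)(4/7)(3/6) = 0.079365; P(data | jar B) = (1/5)(4/4)(3/3)(2/2) = 0.2; P(data | jar C) = (2/7)(5/6)(4/5)(3/4) = 0.14286.
Weighting by the prior gives 1/2 · 0.079365 = 0.039683, 1/8 · 0.2 = 0.025, 3/8 · 0.14286 = 0.053571; these sum to 0.11825.
Therefore the posterior P(jar A | data) = (0.039683) / (0.11825) = 0.33557.

0.336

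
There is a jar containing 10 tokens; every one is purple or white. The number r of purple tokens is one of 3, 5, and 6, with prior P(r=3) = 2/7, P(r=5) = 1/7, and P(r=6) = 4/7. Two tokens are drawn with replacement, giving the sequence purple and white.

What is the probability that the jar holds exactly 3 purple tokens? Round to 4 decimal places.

0.2577

Compute the likelihood of the observed sequence for each case: P(data | r = 3) = (3/10)(7/10) = 21/100; P(data | r = 5) = (5/10)(5/10) = 1/4; P(data | r = 6) = (6/10)(4/10) = 6/25.
Multiplying each by its prior: 2/7 · 21/100 = 3/50, 1/7 · 1/4 = 1/28, 4/7 · 6/25 = 24/175; with total 163/700.
Therefore the posterior P(r = 3 | data) = (3/50) / (163/700) = 42/163.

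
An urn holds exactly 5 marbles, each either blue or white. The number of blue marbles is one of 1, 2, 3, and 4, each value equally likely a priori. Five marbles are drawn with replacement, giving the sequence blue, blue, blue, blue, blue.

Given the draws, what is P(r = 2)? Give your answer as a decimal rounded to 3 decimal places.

0.025

The likelihood of the observed sequence under each hypothesis: P(data | r = 1) = (1/5)(1/5)(1/5)(1/5)(1/5) = 0.00032; P(data | r = 2) = (2/5)(2/5)(2/5)(2/5)(2/5) = 0.01024; P(data | r = 3) = (3/5)(3/5)(3/5)(3/5)(3/5) = 0.07776; P(data | r = 4) = (4/5)(4/5)(4/5)(4/5)(4/5) = 0.32768.
Weighting by the prior gives 1/4 · 0.00032 = 8e-05, 1/4 · 0.01024 = 0.00256, 1/4 · 0.07776 = 0.01944, 1/4 · 0.32768 = 0.08192; with total 0.104.
So P(r = 2 | data) = (0.00256) / (0.104) = 0.024615.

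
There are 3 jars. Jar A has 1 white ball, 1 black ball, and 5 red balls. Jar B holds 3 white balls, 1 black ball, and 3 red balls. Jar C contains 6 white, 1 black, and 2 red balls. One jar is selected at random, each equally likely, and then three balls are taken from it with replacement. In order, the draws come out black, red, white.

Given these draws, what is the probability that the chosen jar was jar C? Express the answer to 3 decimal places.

0.287

Compute the likelihood of the observed sequence for each case: P(data | jar A) = (1/7)(5/7)(1/7) = 0.014577; P(data | jar B) = (1/7)(3/7)(3/7) = 0.026239; P(data | jar C) = (1/9)(2/9)(6/9) = 0.016461.
Weighting by the prior gives 1/3 · 0.014577 = 0.0048591, 1/3 · 0.026239 = 0.0087464, 1/3 · 0.016461 = 0.005487; summing to 0.019092.
By Bayes' rule, P(jar C | data) = (0.005487) / (0.019092) = 0.28739.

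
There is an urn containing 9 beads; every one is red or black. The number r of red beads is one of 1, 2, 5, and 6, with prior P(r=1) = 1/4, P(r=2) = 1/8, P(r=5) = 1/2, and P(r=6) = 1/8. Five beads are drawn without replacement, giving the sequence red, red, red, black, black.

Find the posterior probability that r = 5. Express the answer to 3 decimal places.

Under each hypothesis, the probability of the observed sequence is: P(data | r = 1) = (1/9)(0/8) = 0; P(data | r = 2) = (2/9)(1/8)(0/7) = 0; P(data | r = 5) = (5/9)(4/8)(3/7)(4/6)(3/5) = 1/21; P(data | r = 6) = (6/9)(5/8)(4/7)(3/6)(2/5) = 1/21.
Multiplying each by its prior: 1/4 · 0 = 0, 1/8 · 0 = 0, 1/2 · 1/21 = 1/42, 1/8 · 1/21 = 1/168; with total 5/168.
So P(r = 5 | data) = (1/42) / (5/168) = 4/5.

0.800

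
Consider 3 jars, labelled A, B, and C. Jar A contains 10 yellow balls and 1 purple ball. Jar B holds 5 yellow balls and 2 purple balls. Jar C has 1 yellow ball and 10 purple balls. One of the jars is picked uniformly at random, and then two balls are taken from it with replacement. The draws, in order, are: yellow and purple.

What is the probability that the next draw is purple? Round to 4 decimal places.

Under each hypothesis, the probability of the observed sequence is: P(data | jar A) = (10/11)(1/11) = 0.082645; P(data | jar B) = (5/7)(2/7) = 0.20408; P(data | jar C) = (1/11)(10/11) = 0.082645.
Weighting by the prior gives 1/3 · 0.082645 = 0.027548, 1/3 · 0.20408 = 0.068027, 1/3 · 0.082645 = 0.027548; summing to 0.12312.
Dividing through by the total gives posterior P(jar A | data) = 0.22374, P(jar B | data) = 0.55251, P(jar C | data) = 0.22374.
The predictive probability is P(purple next | data) = (1/11)(0.22374) + (2/7)(0.55251) + (10/11)(0.22374) = 0.3816.

0.3816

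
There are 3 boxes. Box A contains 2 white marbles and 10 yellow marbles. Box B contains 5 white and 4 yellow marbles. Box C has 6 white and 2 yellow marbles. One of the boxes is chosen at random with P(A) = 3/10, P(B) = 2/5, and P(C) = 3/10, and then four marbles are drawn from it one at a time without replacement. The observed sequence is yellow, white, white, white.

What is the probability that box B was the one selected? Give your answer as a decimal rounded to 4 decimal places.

The likelihood of the observed sequence under each hypothesis: P(data | box A) = (10/12)(2/11)(1/10)(0/9) = 0; P(data | box B) = (4/9)(5/8)(4/7)(3/6) = 5/63; P(data | box C) = (2/8)(6/7)(5/6)(4/5) = 1/7.
Multiplying each by its prior: 3/10 · 0 = 0, 2/5 · 5/63 = 2/63, 3/10 · 1/7 = 3/70; with total 47/630.
By Bayes' rule, P(box B | data) = (2/63) / (47/630) = 20/47.

0.4255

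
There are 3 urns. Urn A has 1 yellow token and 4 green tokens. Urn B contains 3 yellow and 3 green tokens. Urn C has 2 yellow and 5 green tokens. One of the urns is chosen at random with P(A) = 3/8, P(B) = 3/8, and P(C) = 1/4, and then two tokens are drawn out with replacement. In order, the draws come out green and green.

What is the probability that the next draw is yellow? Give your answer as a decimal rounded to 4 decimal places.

The likelihood of the observed sequence under each hypothesis: P(data | urn A) = (4/5)(4/5) = 0.64; P(data | urn B) = (3/6)(3/6) = 0.25; P(data | urn C) = (5/7)(5/7) = 0.5102.
Weighting by the prior gives 3/8 · 0.64 = 0.24, 3/8 · 0.25 = 0.09375, 1/4 · 0.5102 = 0.12755; these sum to 0.4613.
Dividing through by the total gives posterior P(urn A | data) = 0.52027, P(urn B | data) = 0.20323, P(urn C | data) = 0.2765.
Averaging over the posterior, P(yellow next | data) = (1/5)(0.52027) + (1/2)(0.20323) + (2/7)(0.2765) = 0.28467.

0.2847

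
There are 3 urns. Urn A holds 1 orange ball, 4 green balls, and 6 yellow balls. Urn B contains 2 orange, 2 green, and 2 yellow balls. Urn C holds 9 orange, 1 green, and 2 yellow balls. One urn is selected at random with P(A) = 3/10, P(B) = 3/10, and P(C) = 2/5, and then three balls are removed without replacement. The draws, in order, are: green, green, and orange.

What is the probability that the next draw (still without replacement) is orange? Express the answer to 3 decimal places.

0.244

For each hypothesis, P(data | H) works out to: P(data | urn A) = (4/11)(3/10)(1/9) = 2/165; P(data | urn B) = (2/6)(1/5)(2/4) = 1/30; P(data | urn C) = (1/12)(0/11) = 0.
The prior-weighted likelihoods are 3/10 · 2/165 = 1/275, 3/10 · 1/30 = 1/100, 2/5 · 0 = 0; these sum to 3/220.
Normalising, the posterior is P(urn A | data) = 4/15, P(urn B | data) = 11/15, P(urn C | data) = 0.
So P(orange next | data) = Σ P(orange next | H) P(H | data) = (0)(4/15) + (1/3)(11/15) = 11/45.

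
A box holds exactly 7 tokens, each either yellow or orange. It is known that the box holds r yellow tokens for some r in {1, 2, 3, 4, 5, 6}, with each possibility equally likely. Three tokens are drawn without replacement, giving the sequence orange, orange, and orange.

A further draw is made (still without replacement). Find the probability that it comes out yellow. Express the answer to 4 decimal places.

For each hypothesis, P(data | H) works out to: P(data | r = 1) = (6/7)(5/6)(4/5) = 4/7; P(data | r = 2) = (5/7)(4/6)(3/5) = 2/7; P(data | r = 3) = (4/7)(3/6)(2/5) = 4/35; P(data | r = 4) = (3/7)(2/6)(1/5) = 1/35; P(data | r = 5) = (2/7)(1/6)(0/5) = 0; P(data | r = 6) = (1/7)(0/6) = 0.
Weighting by the prior gives 1/6 · 4/7 = 2/21, 1/6 · 2/7 = 1/21, 1/6 · 4/35 = 2/105, 1/6 · 1/35 = 1/210, 1/6 · 0 = 0, 1/6 · 0 = 0; with total 1/6.
Dividing through by the total gives posterior P(r = 1 | data) = 4/7, P(r = 2 | data) = 2/7, P(r = 3 | data) = 4/35, P(r = 4 | data) = 1/35, P(r = 5 | data) = 0, P(r = 6 | data) = 0.
The predictive probability is P(yellow next | data) = (1/4)(4/7) + (1/2)(2/7) + (3/4)(4/35) + (1)(1/35) = 2/5.

0.4000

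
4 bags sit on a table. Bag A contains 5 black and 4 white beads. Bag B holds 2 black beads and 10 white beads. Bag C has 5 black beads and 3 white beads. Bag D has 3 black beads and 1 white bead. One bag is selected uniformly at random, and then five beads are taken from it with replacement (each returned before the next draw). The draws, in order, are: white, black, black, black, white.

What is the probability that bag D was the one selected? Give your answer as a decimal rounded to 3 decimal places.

0.270

The likelihood of the observed sequence under each hypothesis: P(data | bag A) = (4/9)(5/9)(5/9)(5/9)(4/9) = 0.03387; P(data | bag B) = (10/12)(2/12)(2/12)(2/12)(10/12) = 0.003215; P(data | bag C) = (3/8)(5/8)(5/8)(5/8)(3/8) = 0.034332; P(data | bag D) = (1/4)(3/4)(3/4)(3/4)(1/4) = 0.026367.
The prior-weighted likelihoods are 1/4 · 0.03387 = 0.0084675, 1/4 · 0.003215 = 0.00080376, 1/4 · 0.034332 = 0.0085831, 1/4 · 0.026367 = 0.0065918; these sum to 0.024446.
So P(bag D | data) = (0.0065918) / (0.024446) = 0.26965.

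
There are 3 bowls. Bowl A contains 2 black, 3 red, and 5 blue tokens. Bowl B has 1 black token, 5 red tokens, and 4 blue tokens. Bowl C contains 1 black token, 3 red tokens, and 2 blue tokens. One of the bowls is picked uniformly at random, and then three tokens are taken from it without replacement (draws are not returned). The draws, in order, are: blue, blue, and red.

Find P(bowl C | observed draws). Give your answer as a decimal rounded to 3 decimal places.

Compute the likelihood of the observed sequence for each case: P(data | bowl A) = (5/10)(4/9)(3/8) = 1/12; P(data | bowl B) = (4/10)(3/9)(5/8) = 1/12; P(data | bowl C) = (2/6)(1/5)(3/4) = 1/20.
The prior-weighted likelihoods are 1/3 · 1/12 = 1/36, 1/3 · 1/12 = 1/36, 1/3 · 1/20 = 1/60; summing to 13/180.
Hence P(bowl C | data) = (1/60) / (13/180) = 3/13.

0.231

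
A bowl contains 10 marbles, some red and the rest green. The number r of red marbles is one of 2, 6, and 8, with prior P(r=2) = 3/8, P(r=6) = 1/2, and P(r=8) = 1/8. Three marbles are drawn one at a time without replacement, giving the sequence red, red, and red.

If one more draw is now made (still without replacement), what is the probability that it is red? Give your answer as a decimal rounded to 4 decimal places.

0.5462

Compute the likelihood of the observed sequence for each case: P(data | r = 2) = (2/10)(1/9)(0/8) = 0; P(data | r = 6) = (6/10)(5/9)(4/8) = 1/6; P(data | r = 8) = (8/10)(7/9)(6/8) = 7/15.
Multiplying each by its prior: 3/8 · 0 = 0, 1/2 · 1/6 = 1/12, 1/8 · 7/15 = 7/120; summing to 17/120.
The posterior is then P(r = 2 | data) = 0, P(r = 6 | data) = 10/17, P(r = 8 | data) = 7/17.
The predictive probability is P(red next | data) = (3/7)(10/17) + (5/7)(7/17) = 65/119.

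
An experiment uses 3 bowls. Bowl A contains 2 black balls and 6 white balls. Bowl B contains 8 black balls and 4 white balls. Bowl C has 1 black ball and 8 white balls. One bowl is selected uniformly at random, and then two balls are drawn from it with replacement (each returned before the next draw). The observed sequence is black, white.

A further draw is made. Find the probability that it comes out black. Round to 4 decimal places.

0.4051

The likelihood of the observed sequence under each hypothesis: P(data | bowl A) = (2/8)(6/8) = 0.1875; P(data | bowl B) = (8/12)(4/12) = 0.22222; P(data | bowl C) = (1/9)(8/9) = 0.098765.
The prior-weighted likelihoods are 1/3 · 0.1875 = 0.0625, 1/3 · 0.22222 = 0.074074, 1/3 · 0.098765 = 0.032922; summing to 0.1695.
Normalising, the posterior is P(bowl A | data) = 0.36874, P(bowl B | data) = 0.43703, P(bowl C | data) = 0.19423.
Averaging over the posterior, P(black next | data) = (1/4)(0.36874) + (2/3)(0.43703) + (1/9)(0.19423) = 0.40512.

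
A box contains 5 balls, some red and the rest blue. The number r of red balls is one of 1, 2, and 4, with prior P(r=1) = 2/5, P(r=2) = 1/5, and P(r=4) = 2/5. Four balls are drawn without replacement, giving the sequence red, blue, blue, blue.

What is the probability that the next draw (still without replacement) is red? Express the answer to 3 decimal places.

For each hypothesis, P(data | H) works out to: P(data | r = 1) = (1/5)(4/4)(3/3)(2/2) = 1/5; P(data | r = 2) = (2/5)(3/4)(2/3)(1/2) = 1/10; P(data | r = 4) = (4/5)(1/4)(0/3) = 0.
Weighting by the prior gives 2/5 · 1/5 = 2/25, 1/5 · 1/10 = 1/50, 2/5 · 0 = 0; summing to 1/10.
Normalising, the posterior is P(r = 1 | data) = 4/5, P(r = 2 | data) = 1/5, P(r = 4 | data) = 0.
The predictive probability is P(red next | data) = (0)(4/5) + (1)(1/5) = 1/5.

0.200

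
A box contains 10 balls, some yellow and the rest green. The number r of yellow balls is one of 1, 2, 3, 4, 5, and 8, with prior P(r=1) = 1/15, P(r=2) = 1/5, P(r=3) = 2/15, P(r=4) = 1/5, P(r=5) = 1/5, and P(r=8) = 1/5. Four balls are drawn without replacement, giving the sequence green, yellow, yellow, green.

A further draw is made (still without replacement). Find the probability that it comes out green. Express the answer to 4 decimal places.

For each hypothesis, P(data | H) works out to: P(data | r = 1) = (9/10)(1/9)(0/8) = 0; P(data | r = 2) = (8/10)(2/9)(1/8)(7/7) = 1/45; P(data | r = 3) = (7/10)(3/9)(2/8)(6/7) = 1/20; P(data | r = 4) = (6/10)(4/9)(3/8)(5/7) = 1/14; P(data | r = 5) = (5/10)(5/9)(4/8)(4/7) = 5/63; P(data | r = 8) = (2/10)(8/9)(7/8)(1/7) = 1/45.
Multiplying each by its prior: 1/15 · 0 = 0, 1/5 · 1/45 = 1/225, 2/15 · 1/20 = 1/150, 1/5 · 1/14 = 1/70, 1/5 · 5/63 = 1/63, 1/5 · 1/45 = 1/225; these sum to 8/175.
The posterior is then P(r = 1 | data) = 0, P(r = 2 | data) = 7/72, P(r = 3 | data) = 7/48, P(r = 4 | data) = 5/16, P(r = 5 | data) = 25/72, P(r = 8 | data) = 7/72.
Averaging over the posterior, P(green next | data) = (1)(7/72) + (5/6)(7/48) + (2/3)(5/16) + (1/2)(25/72) + (0)(7/72) = 173/288.

0.6007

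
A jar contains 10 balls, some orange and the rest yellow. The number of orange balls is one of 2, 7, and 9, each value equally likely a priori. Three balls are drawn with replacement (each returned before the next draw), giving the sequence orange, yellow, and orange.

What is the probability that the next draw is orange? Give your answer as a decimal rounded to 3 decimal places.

0.701

Under each hypothesis, the probability of the observed sequence is: P(data | r = 2) = (2/10)(8/10)(2/10) = 4/125; P(data | r = 7) = (7/10)(3/10)(7/10) = 147/1000; P(data | r = 9) = (9/10)(1/10)(9/10) = 81/1000.
Multiplying each by its prior: 1/3 · 4/125 = 4/375, 1/3 · 147/1000 = 49/1000, 1/3 · 81/1000 = 27/1000; with total 13/150.
The posterior is then P(r = 2 | data) = 0.12308, P(r = 7 | data) = 0.56538, P(r = 9 | data) = 0.31154.
So P(orange next | data) = Σ P(orange next | H) P(H | data) = (1/5)(0.12308) + (7/10)(0.56538) + (9/10)(0.31154) = 0.70077.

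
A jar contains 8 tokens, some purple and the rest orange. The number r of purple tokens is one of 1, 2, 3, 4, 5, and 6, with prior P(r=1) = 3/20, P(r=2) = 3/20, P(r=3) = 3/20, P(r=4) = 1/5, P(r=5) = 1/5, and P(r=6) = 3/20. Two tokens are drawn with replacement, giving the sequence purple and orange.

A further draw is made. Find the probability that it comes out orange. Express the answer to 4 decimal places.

The likelihood of the observed sequence under each hypothesis: P(data | r = 1) = (1/8)(7/8) = 0.10938; P(data | r = 2) = (2/8)(6/8) = 0.1875; P(data | r = 3) = (3/8)(5/8) = 0.23438; P(data | r = 4) = (4/8)(4/8) = 0.25; P(data | r = 5) = (5/8)(3/8) = 0.23438; P(data | r = 6) = (6/8)(2/8) = 0.1875.
Weighting by the prior gives 3/20 · 0.10938 = 0.016406, 3/20 · 0.1875 = 0.028125, 3/20 · 0.23438 = 0.035156, 1/5 · 0.25 = 0.05, 1/5 · 0.23438 = 0.046875, 3/20 · 0.1875 = 0.028125; summing to 0.20469.
Normalising, the posterior is P(r = 1 | data) = 0.080153, P(r = 2 | data) = 0.1374, P(r = 3 | data) = 0.17176, P(r = 4 | data) = 0.24427, P(r = 5 | data) = 0.22901, P(r = 6 | data) = 0.1374.
So P(orange next | data) = Σ P(orange next | H) P(H | data) = (7/8)(0.080153) + (3/4)(0.1374) + (5/8)(0.17176) + (1/2)(0.24427) + (3/8)(0.22901) + (1/4)(0.1374) = 0.5229.

0.5229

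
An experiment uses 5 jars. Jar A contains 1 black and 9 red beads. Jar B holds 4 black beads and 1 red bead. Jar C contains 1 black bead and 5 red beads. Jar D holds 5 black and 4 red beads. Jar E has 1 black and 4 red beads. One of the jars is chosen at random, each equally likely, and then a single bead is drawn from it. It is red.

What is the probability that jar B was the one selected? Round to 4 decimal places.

Compute the likelihood of this draw for each case: P(data | jar A) = (9/10) = 9/10; P(data | jar B) = (1/5) = 1/5; P(data | jar C) = (5/6) = 5/6; P(data | jar D) = (4/9) = 4/9; P(data | jar E) = (4/5) = 4/5.
The prior-weighted likelihoods are 1/5 · 9/10 = 9/50, 1/5 · 1/5 = 1/25, 1/5 · 5/6 = 1/6, 1/5 · 4/9 = 4/45, 1/5 · 4/5 = 4/25; these sum to 143/225.
Therefore the posterior P(jar B | data) = (1/25) / (143/225) = 9/143.

0.0629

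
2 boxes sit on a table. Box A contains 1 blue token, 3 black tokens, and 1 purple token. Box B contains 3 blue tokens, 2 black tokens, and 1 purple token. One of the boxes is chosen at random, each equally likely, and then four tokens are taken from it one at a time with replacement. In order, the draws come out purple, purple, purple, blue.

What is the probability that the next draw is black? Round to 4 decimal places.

0.4423

For each hypothesis, P(data | H) works out to: P(data | box A) = (1/5)(1/5)(1/5)(1/5) = 0.0016; P(data | box B) = (1/6)(1/6)(1/6)(3/6) = 0.0023148.
Weighting by the prior gives 1/2 · 0.0016 = 0.0008, 1/2 · 0.0023148 = 0.0011574; with total 0.0019574.
Dividing through by the total gives posterior P(box A | data) = 0.4087, P(box B | data) = 0.5913.
So P(black next | data) = Σ P(black next | H) P(H | data) = (3/5)(0.4087) + (1/3)(0.5913) = 0.44232.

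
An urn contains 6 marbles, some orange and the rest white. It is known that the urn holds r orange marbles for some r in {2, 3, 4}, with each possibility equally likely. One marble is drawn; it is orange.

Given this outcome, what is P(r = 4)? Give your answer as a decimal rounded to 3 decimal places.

Compute the likelihood of this draw for each case: P(data | r = 2) = (2/6) = 1/3; P(data | r = 3) = (3/6) = 1/2; P(data | r = 4) = (4/6) = 2/3.
Weighting by the prior gives 1/3 · 1/3 = 1/9, 1/3 · 1/2 = 1/6, 1/3 · 2/3 = 2/9; with total 1/2.
Therefore the posterior P(r = 4 | data) = (2/9) / (1/2) = 4/9.

0.444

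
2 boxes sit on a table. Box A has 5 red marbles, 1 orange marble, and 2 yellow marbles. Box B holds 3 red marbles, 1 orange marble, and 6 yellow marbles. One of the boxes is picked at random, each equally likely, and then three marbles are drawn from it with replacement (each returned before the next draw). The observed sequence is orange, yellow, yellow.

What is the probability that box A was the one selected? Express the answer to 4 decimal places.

The likelihood of the observed sequence under each hypothesis: P(data | box A) = (1/8)(2/8)(2/8) = 0.0078125; P(data | box B) = (1/10)(6/10)(6/10) = 0.036.
Weighting by the prior gives 1/2 · 0.0078125 = 0.0039062, 1/2 · 0.036 = 0.018; with total 0.021906.
By Bayes' rule, P(box A | data) = (0.0039062) / (0.021906) = 0.17832.

0.1783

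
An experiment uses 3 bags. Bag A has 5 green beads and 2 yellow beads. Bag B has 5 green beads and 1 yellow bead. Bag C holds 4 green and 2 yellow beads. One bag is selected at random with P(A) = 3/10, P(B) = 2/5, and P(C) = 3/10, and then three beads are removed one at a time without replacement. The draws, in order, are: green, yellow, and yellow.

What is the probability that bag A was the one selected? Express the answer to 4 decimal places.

0.4167

Compute the likelihood of the observed sequence for each case: P(data | bag A) = (5/7)(2/6)(1/5) = 1/21; P(data | bag B) = (5/6)(1/5)(0/4) = 0; P(data | bag C) = (4/6)(2/5)(1/4) = 1/15.
Multiplying each by its prior: 3/10 · 1/21 = 1/70, 2/5 · 0 = 0, 3/10 · 1/15 = 1/50; with total 6/175.
So P(bag A | data) = (1/70) / (6/175) = 5/12.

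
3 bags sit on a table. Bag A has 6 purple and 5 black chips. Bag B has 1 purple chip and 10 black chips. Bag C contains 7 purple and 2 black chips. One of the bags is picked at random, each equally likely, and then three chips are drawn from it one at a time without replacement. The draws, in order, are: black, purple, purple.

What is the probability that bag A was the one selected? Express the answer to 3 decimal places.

0.476

For each hypothesis, P(data | H) works out to: P(data | bag A) = (5/11)(6/10)(5/9) = 5/33; P(data | bag B) = (10/11)(1/10)(0/9) = 0; P(data | bag C) = (2/9)(7/8)(6/7) = 1/6.
Multiplying each by its prior: 1/3 · 5/33 = 5/99, 1/3 · 0 = 0, 1/3 · 1/6 = 1/18; these sum to 7/66.
Hence P(bag A | data) = (5/99) / (7/66) = 10/21.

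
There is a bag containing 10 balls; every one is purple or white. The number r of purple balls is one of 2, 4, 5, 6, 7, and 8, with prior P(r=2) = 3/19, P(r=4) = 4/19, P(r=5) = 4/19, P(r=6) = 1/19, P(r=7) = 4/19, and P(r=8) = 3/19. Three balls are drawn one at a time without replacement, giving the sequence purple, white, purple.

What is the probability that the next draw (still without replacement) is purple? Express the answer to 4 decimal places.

0.5721

For each hypothesis, P(data | H) works out to: P(data | r = 2) = (2/10)(8/9)(1/8) = 1/45; P(data | r = 4) = (4/10)(6/9)(3/8) = 1/10; P(data | r = 5) = (5/10)(5/9)(4/8) = 5/36; P(data | r = 6) = (6/10)(4/9)(5/8) = 1/6; P(data | r = 7) = (7/10)(3/9)(6/8) = 7/40; P(data | r = 8) = (8/10)(2/9)(7/8) = 7/45.
Weighting by the prior gives 3/19 · 1/45 = 1/285, 4/19 · 1/10 = 2/95, 4/19 · 5/36 = 5/171, 1/19 · 1/6 = 1/114, 4/19 · 7/40 = 7/190, 3/19 · 7/45 = 7/285; summing to 106/855.
The posterior is then P(r = 2 | data) = 0.028302, P(r = 4 | data) = 0.16981, P(r = 5 | data) = 0.23585, P(r = 6 | data) = 0.070755, P(r = 7 | data) = 0.29717, P(r = 8 | data) = 0.19811.
So P(purple next | data) = Σ P(purple next | H) P(H | data) = (0)(0.028302) + (2/7)(0.16981) + (3/7)(0.23585) + (4/7)(0.070755) + (5/7)(0.29717) + (6/7)(0.19811) = 0.5721.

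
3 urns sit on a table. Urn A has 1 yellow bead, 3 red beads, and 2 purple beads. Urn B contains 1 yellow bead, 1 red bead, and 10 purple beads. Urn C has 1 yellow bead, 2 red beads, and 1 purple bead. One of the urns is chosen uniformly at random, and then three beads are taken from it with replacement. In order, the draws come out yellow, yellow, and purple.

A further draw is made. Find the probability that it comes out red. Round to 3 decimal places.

0.421

For each hypothesis, P(data | H) works out to: P(data | urn A) = (1/6)(1/6)(2/6) = 0.0092593; P(data | urn B) = (1/12)(1/12)(10/12) = 0.005787; P(data | urn C) = (1/4)(1/4)(1/4) = 0.015625.
Multiplying each by its prior: 1/3 · 0.0092593 = 0.0030864, 1/3 · 0.005787 = 0.001929, 1/3 · 0.015625 = 0.0052083; these sum to 0.010224.
The posterior is then P(urn A | data) = 0.30189, P(urn B | data) = 0.18868, P(urn C | data) = 0.50943.
The predictive probability is P(red next | data) = (1/2)(0.30189) + (1/12)(0.18868) + (1/2)(0.50943) = 0.42138.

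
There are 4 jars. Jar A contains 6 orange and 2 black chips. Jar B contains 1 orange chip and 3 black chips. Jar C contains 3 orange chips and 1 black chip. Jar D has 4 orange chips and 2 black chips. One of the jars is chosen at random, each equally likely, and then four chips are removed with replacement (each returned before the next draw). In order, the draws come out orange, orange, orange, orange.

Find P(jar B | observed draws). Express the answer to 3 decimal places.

0.005

For each hypothesis, P(data | H) works out to: P(data | jar A) = (6/8)(6/8)(6/8)(6/8) = 0.31641; P(data | jar B) = (1/4)(1/4)(1/4)(1/4) = 0.0039062; P(data | jar C) = (3/4)(3/4)(3/4)(3/4) = 0.31641; P(data | jar D) = (4/6)(4/6)(4/6)(4/6) = 0.19753.
Weighting by the prior gives 1/4 · 0.31641 = 0.079102, 1/4 · 0.0039062 = 0.00097656, 1/4 · 0.31641 = 0.079102, 1/4 · 0.19753 = 0.049383; summing to 0.20856.
By Bayes' rule, P(jar B | data) = (0.00097656) / (0.20856) = 0.0046824.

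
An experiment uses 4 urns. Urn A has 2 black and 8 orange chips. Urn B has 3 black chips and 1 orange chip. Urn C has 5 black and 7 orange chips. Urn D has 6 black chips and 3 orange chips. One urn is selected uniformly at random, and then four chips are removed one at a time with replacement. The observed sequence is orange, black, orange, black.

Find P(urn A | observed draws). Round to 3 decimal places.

0.151

For each hypothesis, P(data | H) works out to: P(data | urn A) = (8/10)(2/10)(8/10)(2/10) = 0.0256; P(data | urn B) = (1/4)(3/4)(1/4)(3/4) = 0.035156; P(data | urn C) = (7/12)(5/12)(7/12)(5/12) = 0.059076; P(data | urn D) = (3/9)(6/9)(3/9)(6/9) = 0.049383.
Weighting by the prior gives 1/4 · 0.0256 = 0.0064, 1/4 · 0.035156 = 0.0087891, 1/4 · 0.059076 = 0.014769, 1/4 · 0.049383 = 0.012346; summing to 0.042304.
Therefore the posterior P(urn A | data) = (0.0064) / (0.042304) = 0.15129.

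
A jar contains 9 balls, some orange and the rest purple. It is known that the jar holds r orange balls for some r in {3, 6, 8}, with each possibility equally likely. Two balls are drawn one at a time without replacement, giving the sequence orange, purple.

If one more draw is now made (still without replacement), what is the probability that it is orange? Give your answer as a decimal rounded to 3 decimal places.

0.591

Compute the likelihood of the observed sequence for each case: P(data | r = 3) = (3/9)(6/8) = 1/4; P(data | r = 6) = (6/9)(3/8) = 1/4; P(data | r = 8) = (8/9)(1/8) = 1/9.
Weighting by the prior gives 1/3 · 1/4 = 1/12, 1/3 · 1/4 = 1/12, 1/3 · 1/9 = 1/27; with total 11/54.
The posterior is then P(r = 3 | data) = 9/22, P(r = 6 | data) = 9/22, P(r = 8 | data) = 2/11.
Averaging over the posterior, P(orange next | data) = (2/7)(9/22) + (5/7)(9/22) + (1)(2/11) = 13/22.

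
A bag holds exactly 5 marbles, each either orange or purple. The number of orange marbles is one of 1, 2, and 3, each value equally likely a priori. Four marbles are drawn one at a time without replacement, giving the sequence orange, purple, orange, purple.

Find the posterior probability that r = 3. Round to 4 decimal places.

0.5000

Compute the likelihood of the observed sequence for each case: P(data | r = 1) = (1/5)(4/4)(0/3) = 0; P(data | r = 2) = (2/5)(3/4)(1/3)(2/2) = 1/10; P(data | r = 3) = (3/5)(2/4)(2/3)(1/2) = 1/10.
The prior-weighted likelihoods are 1/3 · 0 = 0, 1/3 · 1/10 = 1/30, 1/3 · 1/10 = 1/30; summing to 1/15.
So P(r = 3 | data) = (1/30) / (1/15) = 1/2.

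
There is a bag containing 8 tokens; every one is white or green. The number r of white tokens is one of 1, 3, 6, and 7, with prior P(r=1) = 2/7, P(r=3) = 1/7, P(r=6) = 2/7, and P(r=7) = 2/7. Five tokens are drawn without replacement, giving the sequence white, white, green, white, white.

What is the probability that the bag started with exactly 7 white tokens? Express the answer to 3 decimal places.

0.538

Under each hypothesis, the probability of the observed sequence is: P(data | r = 1) = (1/8)(0/7) = 0; P(data | r = 3) = (3/8)(2/7)(5/6)(1/5)(0/4) = 0; P(data | r = 6) = (6/8)(5/7)(2/6)(4/5)(3/4) = 3/28; P(data | r = 7) = (7/8)(6/7)(1/6)(5/5)(4/4) = 1/8.
Multiplying each by its prior: 2/7 · 0 = 0, 1/7 · 0 = 0, 2/7 · 3/28 = 3/98, 2/7 · 1/8 = 1/28; summing to 13/196.
By Bayes' rule, P(r = 7 | data) = (1/28) / (13/196) = 7/13.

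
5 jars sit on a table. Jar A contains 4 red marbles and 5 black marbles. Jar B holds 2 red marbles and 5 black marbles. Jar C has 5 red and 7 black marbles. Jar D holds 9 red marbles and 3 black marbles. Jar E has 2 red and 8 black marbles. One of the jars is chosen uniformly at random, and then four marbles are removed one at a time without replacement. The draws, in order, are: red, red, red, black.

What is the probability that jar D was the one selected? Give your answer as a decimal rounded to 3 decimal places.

Compute the likelihood of the observed sequence for each case: P(data | jar A) = (4/9)(3/8)(2/7)(5/6) = 0.039683; P(data | jar B) = (2/7)(1/6)(0/5) = 0; P(data | jar C) = (5/12)(4/11)(3/10)(7/9) = 0.035354; P(data | jar D) = (9/12)(8/11)(7/10)(3/9) = 0.12727; P(data | jar E) = (2/10)(1/9)(0/8) = 0.
Weighting by the prior gives 1/5 · 0.039683 = 0.0079365, 1/5 · 0 = 0, 1/5 · 0.035354 = 0.0070707, 1/5 · 0.12727 = 0.025455, 1/5 · 0 = 0; these sum to 0.040462.
Therefore the posterior P(jar D | data) = (0.025455) / (0.040462) = 0.6291.

0.629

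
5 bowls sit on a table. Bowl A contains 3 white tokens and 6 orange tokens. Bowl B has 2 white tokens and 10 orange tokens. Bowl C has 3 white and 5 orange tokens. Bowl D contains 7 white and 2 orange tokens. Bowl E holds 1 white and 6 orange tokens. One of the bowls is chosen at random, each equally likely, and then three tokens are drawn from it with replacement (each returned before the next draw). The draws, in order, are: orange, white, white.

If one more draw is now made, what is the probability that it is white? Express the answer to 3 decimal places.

Under each hypothesis, the probability of the observed sequence is: P(data | bowl A) = (6/9)(3/9)(3/9) = 0.074074; P(data | bowl B) = (10/12)(2/12)(2/12) = 0.023148; P(data | bowl C) = (5/8)(3/8)(3/8) = 0.087891; P(data | bowl D) = (2/9)(7/9)(7/9) = 0.13443; P(data | bowl E) = (6/7)(1/7)(1/7) = 0.017493.
Multiplying each by its prior: 1/5 · 0.074074 = 0.014815, 1/5 · 0.023148 = 0.0046296, 1/5 · 0.087891 = 0.017578, 1/5 · 0.13443 = 0.026886, 1/5 · 0.017493 = 0.0034985; with total 0.067407.
The posterior is then P(bowl A | data) = 0.21978, P(bowl B | data) = 0.068681, P(bowl C | data) = 0.26077, P(bowl D | data) = 0.39886, P(bowl E | data) = 0.051902.
The predictive probability is P(white next | data) = (1/3)(0.21978) + (1/6)(0.068681) + (3/8)(0.26077) + (7/9)(0.39886) + (1/7)(0.051902) = 0.50014.

0.500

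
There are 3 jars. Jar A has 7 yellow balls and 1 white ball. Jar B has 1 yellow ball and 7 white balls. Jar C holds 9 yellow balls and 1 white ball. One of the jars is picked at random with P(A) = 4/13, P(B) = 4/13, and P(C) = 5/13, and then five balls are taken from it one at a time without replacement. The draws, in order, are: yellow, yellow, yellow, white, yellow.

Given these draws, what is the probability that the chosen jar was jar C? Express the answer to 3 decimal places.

Under each hypothesis, the probability of the observed sequence is: P(data | jar A) = (7/8)(6/7)(5/6)(1/5)(4/4) = 1/8; P(data | jar B) = (1/8)(0/7) = 0; P(data | jar C) = (9/10)(8/9)(7/8)(1/7)(6/6) = 1/10.
The prior-weighted likelihoods are 4/13 · 1/8 = 1/26, 4/13 · 0 = 0, 5/13 · 1/10 = 1/26; with total 1/13.
By Bayes' rule, P(jar C | data) = (1/26) / (1/13) = 1/2.

0.500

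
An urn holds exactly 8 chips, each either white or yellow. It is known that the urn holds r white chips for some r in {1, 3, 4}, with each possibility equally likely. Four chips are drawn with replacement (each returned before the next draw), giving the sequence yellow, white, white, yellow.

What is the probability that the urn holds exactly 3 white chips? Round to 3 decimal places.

0.425

The likelihood of the observed sequence under each hypothesis: P(data | r = 1) = (7/8)(1/8)(1/8)(7/8) = 0.011963; P(data | r = 3) = (5/8)(3/8)(3/8)(5/8) = 0.054932; P(data | r = 4) = (4/8)(4/8)(4/8)(4/8) = 0.0625.
Multiplying each by its prior: 1/3 · 0.011963 = 0.0039876, 1/3 · 0.054932 = 0.018311, 1/3 · 0.0625 = 0.020833; with total 0.043132.
Hence P(r = 3 | data) = (0.018311) / (0.043132) = 0.42453.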